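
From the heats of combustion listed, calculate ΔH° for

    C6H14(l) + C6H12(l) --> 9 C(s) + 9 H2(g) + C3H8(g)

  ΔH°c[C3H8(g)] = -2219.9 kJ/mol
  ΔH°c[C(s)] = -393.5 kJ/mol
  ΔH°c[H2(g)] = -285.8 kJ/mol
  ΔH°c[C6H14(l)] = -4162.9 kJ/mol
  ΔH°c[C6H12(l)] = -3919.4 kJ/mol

Using ΔH = Σ nΔHc°(reactants) − Σ nΔHc°(products):
= [1·(-4162.9) + 1·(-3919.4)] − [9·(-393.5) + 9·(-285.8) + 1·(-2219.9)]
= 251.3 kJ/mol

ΔH° = 251.3 kJ/mol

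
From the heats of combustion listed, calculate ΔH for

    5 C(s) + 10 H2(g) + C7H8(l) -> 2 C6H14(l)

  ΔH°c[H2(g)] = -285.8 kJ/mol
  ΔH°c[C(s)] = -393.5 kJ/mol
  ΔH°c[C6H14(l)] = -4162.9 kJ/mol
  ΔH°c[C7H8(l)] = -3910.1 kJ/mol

ΔH = -409.8 kJ/mol

With combustion enthalpies, reactants minus products:
= [5·(-393.5) + 10·(-285.8) + 1·(-3910.1)] − [2·(-4162.9)]
= -409.8 kJ/mol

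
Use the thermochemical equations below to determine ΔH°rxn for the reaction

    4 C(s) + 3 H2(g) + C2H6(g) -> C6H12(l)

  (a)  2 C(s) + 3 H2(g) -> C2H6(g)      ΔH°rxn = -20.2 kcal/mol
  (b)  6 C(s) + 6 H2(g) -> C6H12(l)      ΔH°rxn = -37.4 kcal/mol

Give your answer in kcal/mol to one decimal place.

(a) reversed: +20.2 kcal/mol
(b) as written: -37.4 kcal/mol
Summing the manipulated equations, ΔH°rxn = (-1)·(-20.2) + (1)·(-37.4) = -17.2 kcal/mol

ΔH°rxn = -17.2 kcal/mol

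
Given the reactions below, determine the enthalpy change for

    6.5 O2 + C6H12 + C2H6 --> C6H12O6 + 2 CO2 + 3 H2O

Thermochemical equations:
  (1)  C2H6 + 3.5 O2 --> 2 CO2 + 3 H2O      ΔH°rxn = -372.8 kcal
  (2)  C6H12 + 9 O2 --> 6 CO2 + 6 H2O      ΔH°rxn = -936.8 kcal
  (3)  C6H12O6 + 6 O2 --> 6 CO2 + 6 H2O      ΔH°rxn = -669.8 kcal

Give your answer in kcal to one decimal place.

ΔH°rxn = -639.8 kcal

(1) as written (C2H6 already on the reactant side): -372.8 kcal
(2) as written (C6H12 already on the reactant side): -936.8 kcal
(3) reversed (reverse to put C6H12O6 on the product side): +669.8 kcal
ΔH°rxn = (1)·(-372.8) + (1)·(-936.8) + (-1)·(-669.8) = -639.8 kcal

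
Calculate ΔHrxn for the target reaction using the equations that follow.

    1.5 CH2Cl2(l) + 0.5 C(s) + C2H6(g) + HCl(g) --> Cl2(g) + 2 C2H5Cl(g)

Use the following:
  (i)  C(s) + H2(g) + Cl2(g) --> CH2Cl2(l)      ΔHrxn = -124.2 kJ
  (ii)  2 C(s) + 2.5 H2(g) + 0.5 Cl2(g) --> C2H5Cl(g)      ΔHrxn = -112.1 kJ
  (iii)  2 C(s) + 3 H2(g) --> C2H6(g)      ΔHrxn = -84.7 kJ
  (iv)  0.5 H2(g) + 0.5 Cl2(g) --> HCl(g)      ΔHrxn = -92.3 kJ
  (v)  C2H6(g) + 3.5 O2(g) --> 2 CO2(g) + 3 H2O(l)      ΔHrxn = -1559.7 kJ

ΔHrxn = 139.1 kJ

(i) reversed and × 3/2: (-3/2)·(-124.2) = +186.3 kJ
(ii) × 2: (2)·(-112.1) = -224.2 kJ
(iii) reversed: +84.7 kJ
(iv) reversed: +92.3 kJ
(v): not needed.
By Hess's law, ΔHrxn = (+186.3) + (-224.2) + (+84.7) + (+92.3) = 139.1 kJ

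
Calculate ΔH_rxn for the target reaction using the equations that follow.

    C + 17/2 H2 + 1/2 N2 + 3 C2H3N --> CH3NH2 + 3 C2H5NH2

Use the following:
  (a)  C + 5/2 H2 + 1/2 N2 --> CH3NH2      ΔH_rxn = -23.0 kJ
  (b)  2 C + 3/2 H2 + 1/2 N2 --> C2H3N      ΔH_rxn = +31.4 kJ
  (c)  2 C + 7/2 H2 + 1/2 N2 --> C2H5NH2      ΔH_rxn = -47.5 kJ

(a) as written (CH3NH2 already on the product side): -23.0 kJ
(b) reversed and × 3 (C2H3N must end up as a reactant; ×3 to match 3 C2H3N in the target): (-3)·(+31.4) = -94.2 kJ
(c) × 3 (scale by 3 for the 3 C2H5NH2): (3)·(-47.5) = -142.5 kJ
By Hess's law, ΔH_rxn = (-23.0) + (-94.2) + (-142.5) = -259.7 kJ

ΔH_rxn = -259.7 kJ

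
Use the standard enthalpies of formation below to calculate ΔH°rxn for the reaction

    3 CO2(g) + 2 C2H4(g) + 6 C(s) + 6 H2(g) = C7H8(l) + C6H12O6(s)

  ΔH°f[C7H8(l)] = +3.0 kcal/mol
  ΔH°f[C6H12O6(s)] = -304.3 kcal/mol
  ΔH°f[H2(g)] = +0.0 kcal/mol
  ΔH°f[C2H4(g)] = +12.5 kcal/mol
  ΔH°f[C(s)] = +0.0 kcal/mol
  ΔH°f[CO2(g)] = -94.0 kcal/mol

ΔH°rxn = Σ nΔHf°(products) − Σ nΔHf°(reactants).
Products: 1·(+3.0) + 1·(-304.3) = -301.3
Reactants: 3·(-94.0) + 2·(+12.5) + 6·(+0.0) + 6·(+0.0) = -257.0
ΔH°rxn = (-301.3) − (-257.0) = -44.3 kcal/mol

ΔH°rxn = -44.3 kcal/mol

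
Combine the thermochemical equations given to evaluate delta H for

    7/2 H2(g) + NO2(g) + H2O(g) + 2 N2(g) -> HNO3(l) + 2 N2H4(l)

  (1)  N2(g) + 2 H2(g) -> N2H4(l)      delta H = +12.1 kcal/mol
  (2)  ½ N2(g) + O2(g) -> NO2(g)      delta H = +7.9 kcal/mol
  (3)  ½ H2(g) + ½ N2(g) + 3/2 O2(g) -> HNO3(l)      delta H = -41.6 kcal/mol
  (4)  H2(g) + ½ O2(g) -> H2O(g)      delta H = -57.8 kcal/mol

(1) × 2 (scale by 2 for the 2 N2H4(l)): (2)·(+12.1) = +24.2 kcal/mol
(2) reversed (reverse to put NO2(g) on the reactant side): -7.9 kcal/mol
(3) as written (HNO3(l) already on the product side): -41.6 kcal/mol
(4) reversed (H2O(g) must end up as a reactant): +57.8 kcal/mol
Combining the equations, delta H = (2)·(+12.1) + (-1)·(+7.9) + (1)·(-41.6) + (-1)·(-57.8) = 32.5 kcal/mol

delta H = 32.5 kcal/mol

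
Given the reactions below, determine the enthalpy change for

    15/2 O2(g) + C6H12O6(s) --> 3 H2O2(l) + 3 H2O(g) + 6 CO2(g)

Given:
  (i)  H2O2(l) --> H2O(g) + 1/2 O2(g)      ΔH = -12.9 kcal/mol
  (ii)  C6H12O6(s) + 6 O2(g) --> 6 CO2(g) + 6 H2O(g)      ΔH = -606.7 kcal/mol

ΔH = -568.0 kcal/mol

(i) reversed and × 3 (reverse to put H2O2(l) on the product side; scale by 3 for the 3 H2O2(l)): (-3)·(-12.9) = +38.7 kcal/mol
(ii) as written (C6H12O6(s) already on the reactant side): -606.7 kcal/mol
ΔH = (+38.7) + (-606.7) = -568.0 kcal/mol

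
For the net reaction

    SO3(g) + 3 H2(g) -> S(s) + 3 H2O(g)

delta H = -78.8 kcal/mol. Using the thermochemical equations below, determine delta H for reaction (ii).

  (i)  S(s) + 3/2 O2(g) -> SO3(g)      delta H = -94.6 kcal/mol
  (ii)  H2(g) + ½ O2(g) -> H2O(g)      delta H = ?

delta H = -57.8 kcal/mol

(i) reversed: +94.6 kcal/mol
(ii) × 3: contributes 3·x
-78.8 = (+94.6) + 3·x
x = (-78.8 − (+94.6)) / (3) = -57.8 kcal/mol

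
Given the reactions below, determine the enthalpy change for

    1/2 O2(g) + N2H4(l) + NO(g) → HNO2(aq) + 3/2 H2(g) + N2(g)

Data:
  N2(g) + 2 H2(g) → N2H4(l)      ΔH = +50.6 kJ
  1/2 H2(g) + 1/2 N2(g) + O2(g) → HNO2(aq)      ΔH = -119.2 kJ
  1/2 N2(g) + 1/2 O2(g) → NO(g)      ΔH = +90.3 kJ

ΔH = -260.1 kJ

equation 1 reversed (reverse to put N2H4(l) on the reactant side): -50.6 kJ
equation 2 as written (HNO2(aq) already on the product side): -119.2 kJ
equation 3 reversed (reverse to put NO(g) on the reactant side): -90.3 kJ
Since enthalpy is a state function, ΔH = (-1)·(+50.6) + (1)·(-119.2) + (-1)·(+90.3) = -260.1 kJ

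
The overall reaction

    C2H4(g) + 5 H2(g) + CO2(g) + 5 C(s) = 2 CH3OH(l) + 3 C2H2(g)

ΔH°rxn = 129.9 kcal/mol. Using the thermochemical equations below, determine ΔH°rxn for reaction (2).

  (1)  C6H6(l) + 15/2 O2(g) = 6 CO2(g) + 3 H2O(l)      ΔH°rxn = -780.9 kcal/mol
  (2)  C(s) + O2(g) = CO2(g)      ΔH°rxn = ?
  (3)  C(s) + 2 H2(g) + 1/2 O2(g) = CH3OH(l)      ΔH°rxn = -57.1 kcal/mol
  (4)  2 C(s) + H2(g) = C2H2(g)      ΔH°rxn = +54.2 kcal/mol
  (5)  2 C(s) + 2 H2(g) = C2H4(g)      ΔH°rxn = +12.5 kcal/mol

ΔH°rxn = -94.0 kcal/mol

(1): not needed (H2O(l) appears nowhere else).
(2) reversed: contributes −x
(3) × 2 (scale by 2 for the 2 CH3OH(l)): (2)·(-57.1) = -114.2 kcal/mol
(4) × 3 (scale by 3 for the 3 C2H2(g)): (3)·(+54.2) = +162.6 kcal/mol
(5) reversed (C2H4(g) must end up as a reactant): -12.5 kcal/mol
+129.9 = (-114.2) + (+162.6) + (-12.5) − x
x = (+129.9 − (+35.9)) / (-1) = -94.0 kcal/mol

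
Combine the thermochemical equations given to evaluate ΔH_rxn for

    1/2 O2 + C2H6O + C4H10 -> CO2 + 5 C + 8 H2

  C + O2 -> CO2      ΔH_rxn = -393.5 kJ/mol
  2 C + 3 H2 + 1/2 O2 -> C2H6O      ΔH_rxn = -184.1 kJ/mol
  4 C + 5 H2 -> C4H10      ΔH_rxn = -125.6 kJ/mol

equation 1 as written (CO2 already on the product side): -393.5 kJ/mol
equation 2 reversed (reverse to put C2H6O on the reactant side): +184.1 kJ/mol
equation 3 reversed (reverse to put C4H10 on the reactant side): +125.6 kJ/mol
ΔH_rxn = (-393.5) + (+184.1) + (+125.6) = -83.8 kJ/mol

ΔH_rxn = -83.8 kJ/mol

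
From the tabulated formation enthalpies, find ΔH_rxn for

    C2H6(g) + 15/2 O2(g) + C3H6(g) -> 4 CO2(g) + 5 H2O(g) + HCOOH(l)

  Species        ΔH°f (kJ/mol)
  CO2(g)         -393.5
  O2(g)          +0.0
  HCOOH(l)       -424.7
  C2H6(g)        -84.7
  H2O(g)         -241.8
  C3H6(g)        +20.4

ΔH_rxn = -3143.4 kJ/mol

Products: 4·(-393.5) + 5·(-241.8) + 1·(-424.7) = -3207.7
Reactants: 1·(-84.7) + 15/2·(+0.0) + 1·(+20.4) = -64.3
ΔH_rxn = (-3207.7) − (-64.3) = -3143.4 kJ/mol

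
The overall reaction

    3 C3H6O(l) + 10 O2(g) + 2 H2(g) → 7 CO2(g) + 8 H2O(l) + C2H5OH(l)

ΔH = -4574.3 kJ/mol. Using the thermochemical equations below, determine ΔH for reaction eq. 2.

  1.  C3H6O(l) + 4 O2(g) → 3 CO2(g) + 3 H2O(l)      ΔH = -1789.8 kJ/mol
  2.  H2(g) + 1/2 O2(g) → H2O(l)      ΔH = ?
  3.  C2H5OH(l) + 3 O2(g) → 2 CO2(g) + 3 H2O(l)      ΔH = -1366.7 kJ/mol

ΔH = -285.8 kJ/mol

eq. 1 × 3: (3)·(-1789.8) = -5369.4 kJ/mol
eq. 2 × 2: contributes 2·x
eq. 3 reversed: +1366.7 kJ/mol
-4574.3 = (-5369.4) + (+1366.7) + 2·x
x = (-4574.3 − (-4002.7)) / (2) = -285.8 kJ/mol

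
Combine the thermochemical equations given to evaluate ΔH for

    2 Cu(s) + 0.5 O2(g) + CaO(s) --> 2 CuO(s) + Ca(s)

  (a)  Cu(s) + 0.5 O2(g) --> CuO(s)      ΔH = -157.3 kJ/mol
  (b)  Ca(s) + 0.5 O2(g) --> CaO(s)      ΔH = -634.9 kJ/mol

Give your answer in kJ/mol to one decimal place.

ΔH = 320.3 kJ/mol

(a) × 2: (2)·(-157.3) = -314.6 kJ/mol
(b) reversed: +634.9 kJ/mol
Combining the equations, ΔH = (2)·(-157.3) + (-1)·(-634.9) = 320.3 kJ/mol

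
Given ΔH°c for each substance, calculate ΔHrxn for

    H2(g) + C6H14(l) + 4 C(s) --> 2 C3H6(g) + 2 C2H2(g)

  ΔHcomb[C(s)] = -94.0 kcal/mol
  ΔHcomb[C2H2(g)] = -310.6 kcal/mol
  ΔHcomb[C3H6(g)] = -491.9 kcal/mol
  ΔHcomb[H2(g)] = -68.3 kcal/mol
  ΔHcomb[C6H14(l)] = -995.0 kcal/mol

Using ΔH = Σ nΔHc°(reactants) − Σ nΔHc°(products):
= [1·(-68.3) + 1·(-995.0) + 4·(-94.0)] − [2·(-491.9) + 2·(-310.6)]
= 165.7 kcal/mol

ΔHrxn = 165.7 kcal/mol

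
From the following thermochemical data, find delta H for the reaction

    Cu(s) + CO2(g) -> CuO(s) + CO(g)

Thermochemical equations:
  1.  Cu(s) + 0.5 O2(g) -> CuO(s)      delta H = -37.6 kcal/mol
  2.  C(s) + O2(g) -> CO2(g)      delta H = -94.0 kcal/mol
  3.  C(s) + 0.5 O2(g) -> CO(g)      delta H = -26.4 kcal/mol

delta H = 30.0 kcal/mol

eq. 1 as written: -37.6 kcal/mol
eq. 2 reversed: +94.0 kcal/mol
eq. 3 as written: -26.4 kcal/mol
By Hess's law, delta H = (-37.6) + (+94.0) + (-26.4) = 30.0 kcal/mol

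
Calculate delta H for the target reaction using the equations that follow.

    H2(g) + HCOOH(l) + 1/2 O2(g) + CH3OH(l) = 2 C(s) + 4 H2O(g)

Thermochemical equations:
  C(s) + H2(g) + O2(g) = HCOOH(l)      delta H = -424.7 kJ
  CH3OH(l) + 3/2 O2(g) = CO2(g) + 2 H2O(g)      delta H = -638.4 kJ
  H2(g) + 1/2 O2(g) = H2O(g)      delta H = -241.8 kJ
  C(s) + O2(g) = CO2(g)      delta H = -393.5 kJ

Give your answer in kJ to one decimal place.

delta H = -303.8 kJ

equation 1 reversed (reverse to put HCOOH(l) on the reactant side): +424.7 kJ
equation 2 as written (CH3OH(l) already on the reactant side): -638.4 kJ
equation 3 × 2: (2)·(-241.8) = -483.6 kJ
equation 4 reversed: +393.5 kJ
By Hess's law, delta H = (-1)·(-424.7) + (1)·(-638.4) + (2)·(-241.8) + (-1)·(-393.5) = -303.8 kJ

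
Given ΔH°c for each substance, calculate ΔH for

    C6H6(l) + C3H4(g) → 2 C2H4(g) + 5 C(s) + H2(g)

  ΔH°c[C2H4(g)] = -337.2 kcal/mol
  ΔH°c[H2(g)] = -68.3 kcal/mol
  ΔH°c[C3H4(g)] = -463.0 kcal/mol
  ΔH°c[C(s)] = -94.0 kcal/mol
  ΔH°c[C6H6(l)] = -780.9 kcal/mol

ΔH = -31.2 kcal/mol

Using ΔH = Σ nΔHc°(reactants) − Σ nΔHc°(products):
= [1·(-780.9) + 1·(-463.0)] − [2·(-337.2) + 5·(-94.0) + 1·(-68.3)]
= -31.2 kcal/mol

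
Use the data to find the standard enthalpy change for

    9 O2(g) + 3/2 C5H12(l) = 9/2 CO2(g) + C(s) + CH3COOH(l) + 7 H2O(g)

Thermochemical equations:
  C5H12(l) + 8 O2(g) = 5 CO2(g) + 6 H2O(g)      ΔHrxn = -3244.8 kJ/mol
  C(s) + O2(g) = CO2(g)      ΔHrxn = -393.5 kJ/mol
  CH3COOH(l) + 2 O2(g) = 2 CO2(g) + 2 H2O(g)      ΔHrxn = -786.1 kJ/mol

equation 1 × 3/2: (3/2)·(-3244.8) = -4867.2 kJ/mol
equation 2 reversed: +393.5 kJ/mol
equation 3 reversed: +786.1 kJ/mol
ΔHrxn = (-4867.2) + (+393.5) + (+786.1) = -3687.6 kJ/mol

ΔHrxn = -3687.6 kJ/mol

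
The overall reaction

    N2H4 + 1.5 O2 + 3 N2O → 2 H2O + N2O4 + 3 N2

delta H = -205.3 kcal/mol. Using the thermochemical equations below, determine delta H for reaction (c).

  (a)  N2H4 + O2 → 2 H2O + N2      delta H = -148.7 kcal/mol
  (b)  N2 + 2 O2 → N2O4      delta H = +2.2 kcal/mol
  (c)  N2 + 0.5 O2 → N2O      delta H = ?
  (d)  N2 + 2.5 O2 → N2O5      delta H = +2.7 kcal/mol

(a) as written (N2H4 already on the reactant side): -148.7 kcal/mol
(b) as written (N2O4 already on the product side): +2.2 kcal/mol
(c) reversed and × 3 (reverse to put N2O on the reactant side; ×3 to match 3 N2O in the target): contributes −3·x
(d): not needed (N2O5 appears nowhere else).
-205.3 = (-148.7) + (+2.2) − 3·x
x = (-205.3 − (-146.5)) / (-3) = 19.6 kcal/mol

delta H = 19.6 kcal/mol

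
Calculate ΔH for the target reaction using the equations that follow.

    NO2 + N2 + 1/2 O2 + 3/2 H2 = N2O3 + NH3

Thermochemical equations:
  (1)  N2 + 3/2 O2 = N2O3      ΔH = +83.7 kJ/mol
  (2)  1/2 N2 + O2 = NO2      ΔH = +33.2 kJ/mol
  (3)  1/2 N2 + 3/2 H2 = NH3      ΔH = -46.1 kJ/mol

(1) as written: +83.7 kJ/mol
(2) reversed: -33.2 kJ/mol
(3) as written: -46.1 kJ/mol
ΔH = (1)·(+83.7) + (-1)·(+33.2) + (1)·(-46.1) = 4.4 kJ/mol

ΔH = 4.4 kJ/mol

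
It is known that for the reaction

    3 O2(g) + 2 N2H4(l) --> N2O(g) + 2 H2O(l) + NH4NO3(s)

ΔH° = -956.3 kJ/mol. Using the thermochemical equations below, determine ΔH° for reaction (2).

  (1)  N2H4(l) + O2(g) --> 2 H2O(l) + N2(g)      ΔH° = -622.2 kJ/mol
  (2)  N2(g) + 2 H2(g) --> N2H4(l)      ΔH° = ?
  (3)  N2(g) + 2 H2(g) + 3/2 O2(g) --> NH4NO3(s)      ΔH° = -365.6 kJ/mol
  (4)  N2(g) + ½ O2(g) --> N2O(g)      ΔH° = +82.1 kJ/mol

ΔH° = 50.6 kJ/mol

(1) as written: -622.2 kJ/mol
(2) reversed: contributes −x
(3) as written: -365.6 kJ/mol
(4) as written: +82.1 kJ/mol
-956.3 = (-622.2) + (-365.6) + (+82.1) − x
x = (-956.3 − (-905.7)) / (-1) = 50.6 kJ/mol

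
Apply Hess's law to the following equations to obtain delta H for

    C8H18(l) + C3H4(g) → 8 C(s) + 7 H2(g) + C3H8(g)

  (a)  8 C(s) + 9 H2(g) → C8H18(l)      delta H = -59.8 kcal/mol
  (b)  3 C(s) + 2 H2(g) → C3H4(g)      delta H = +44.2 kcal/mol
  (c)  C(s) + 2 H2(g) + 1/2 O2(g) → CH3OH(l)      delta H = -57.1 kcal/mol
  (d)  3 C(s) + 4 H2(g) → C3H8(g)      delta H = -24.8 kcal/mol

delta H = -9.2 kcal/mol

(a) reversed (C8H18(l) must end up as a reactant): +59.8 kcal/mol
(b) reversed (C3H4(g) must end up as a reactant): -44.2 kcal/mol
(c): not needed (CH3OH(l) appears nowhere else).
(d) as written (C3H8(g) already on the product side): -24.8 kcal/mol
By Hess's law, delta H = (-1)·(-59.8) + (-1)·(+44.2) + (1)·(-24.8) = -9.2 kcal/mol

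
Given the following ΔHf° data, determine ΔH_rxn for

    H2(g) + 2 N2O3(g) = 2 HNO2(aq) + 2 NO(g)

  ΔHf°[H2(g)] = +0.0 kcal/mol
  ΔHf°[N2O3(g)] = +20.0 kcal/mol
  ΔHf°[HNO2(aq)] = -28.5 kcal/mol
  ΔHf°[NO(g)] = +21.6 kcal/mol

ΔH_rxn = -53.8 kcal/mol

ΔH°rxn = Σ nΔHf°(products) − Σ nΔHf°(reactants).
Products: 2·(-28.5) + 2·(+21.6) = -13.8
Reactants: 1·(+0.0) + 2·(+20.0) = +40.0
ΔH_rxn = (-13.8) − (+40.0) = -53.8 kcal/mol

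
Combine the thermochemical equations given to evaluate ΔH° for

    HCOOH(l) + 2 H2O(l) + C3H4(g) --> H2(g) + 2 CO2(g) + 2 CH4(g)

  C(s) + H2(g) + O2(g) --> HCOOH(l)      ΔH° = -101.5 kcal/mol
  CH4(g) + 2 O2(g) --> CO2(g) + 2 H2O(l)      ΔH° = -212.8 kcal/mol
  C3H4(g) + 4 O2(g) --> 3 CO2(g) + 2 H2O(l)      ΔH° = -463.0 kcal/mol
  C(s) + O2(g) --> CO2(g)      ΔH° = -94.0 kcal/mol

equation 1 reversed (reverse to put HCOOH(l) on the reactant side): +101.5 kcal/mol
equation 2 reversed and × 2 (CH4(g) must end up as a product; ×2 to match 2 CH4(g) in the target): (-2)·(-212.8) = +425.6 kcal/mol
equation 3 as written (C3H4(g) already on the reactant side): -463.0 kcal/mol
equation 4 as written: -94.0 kcal/mol
By Hess's law, ΔH° = (+101.5) + (+425.6) + (-463.0) + (-94.0) = -29.9 kcal/mol

ΔH° = -29.9 kcal/mol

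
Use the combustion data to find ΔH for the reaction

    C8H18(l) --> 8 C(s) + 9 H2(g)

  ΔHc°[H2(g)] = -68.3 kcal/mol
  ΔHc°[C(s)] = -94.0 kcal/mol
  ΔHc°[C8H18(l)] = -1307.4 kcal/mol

ΔH = 59.3 kcal/mol

With combustion enthalpies, reactants minus products:
= [1·(-1307.4)] − [8·(-94.0) + 9·(-68.3)]
= 59.3 kcal/mol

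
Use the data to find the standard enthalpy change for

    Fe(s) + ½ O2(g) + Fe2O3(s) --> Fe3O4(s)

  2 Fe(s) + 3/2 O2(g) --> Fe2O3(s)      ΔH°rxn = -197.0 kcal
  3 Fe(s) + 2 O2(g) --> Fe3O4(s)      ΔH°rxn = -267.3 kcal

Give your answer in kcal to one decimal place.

ΔH°rxn = -70.3 kcal

equation 1 reversed (Fe2O3(s) must end up as a reactant): +197.0 kcal
equation 2 as written (Fe3O4(s) already on the product side): -267.3 kcal
ΔH°rxn = (+197.0) + (-267.3) = -70.3 kcal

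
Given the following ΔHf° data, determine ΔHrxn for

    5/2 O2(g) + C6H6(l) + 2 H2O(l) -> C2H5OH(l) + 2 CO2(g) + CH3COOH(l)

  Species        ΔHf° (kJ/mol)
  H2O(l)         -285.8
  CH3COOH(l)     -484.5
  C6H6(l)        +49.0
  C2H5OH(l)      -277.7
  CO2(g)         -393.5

ΔH°rxn = Σ nΔHf°(products) − Σ nΔHf°(reactants).
Products: 1·(-277.7) + 2·(-393.5) + 1·(-484.5) = -1549.2
Reactants: 5/2·(+0.0) + 1·(+49.0) + 2·(-285.8) = -522.6
ΔHrxn = (-1549.2) − (-522.6) = -1026.6 kJ/mol

ΔHrxn = -1026.6 kJ/mol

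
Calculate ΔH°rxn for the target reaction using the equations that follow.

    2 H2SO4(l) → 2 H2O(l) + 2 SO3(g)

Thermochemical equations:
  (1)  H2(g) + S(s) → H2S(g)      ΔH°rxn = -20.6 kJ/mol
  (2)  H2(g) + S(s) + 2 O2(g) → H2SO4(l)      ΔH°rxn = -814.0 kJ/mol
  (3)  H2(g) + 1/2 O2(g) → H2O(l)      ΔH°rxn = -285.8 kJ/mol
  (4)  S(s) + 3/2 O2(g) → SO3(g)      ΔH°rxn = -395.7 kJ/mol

ΔH°rxn = 265.0 kJ/mol

(1): not needed.
(2) reversed and × 2: (-2)·(-814.0) = +1628.0 kJ/mol
(3) × 2: (2)·(-285.8) = -571.6 kJ/mol
(4) × 2: (2)·(-395.7) = -791.4 kJ/mol
Since enthalpy is a state function, ΔH°rxn = (-2)·(-814.0) + (2)·(-285.8) + (2)·(-395.7) = 265.0 kJ/mol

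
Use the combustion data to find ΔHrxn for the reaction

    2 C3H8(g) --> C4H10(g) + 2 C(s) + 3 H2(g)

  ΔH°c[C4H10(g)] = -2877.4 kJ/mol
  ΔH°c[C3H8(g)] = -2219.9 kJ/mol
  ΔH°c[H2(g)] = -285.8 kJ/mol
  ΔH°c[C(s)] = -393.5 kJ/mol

Using ΔH = Σ nΔHc°(reactants) − Σ nΔHc°(products):
= [2·(-2219.9)] − [1·(-2877.4) + 2·(-393.5) + 3·(-285.8)]
= 82.0 kJ/mol

ΔHrxn = 82.0 kJ/mol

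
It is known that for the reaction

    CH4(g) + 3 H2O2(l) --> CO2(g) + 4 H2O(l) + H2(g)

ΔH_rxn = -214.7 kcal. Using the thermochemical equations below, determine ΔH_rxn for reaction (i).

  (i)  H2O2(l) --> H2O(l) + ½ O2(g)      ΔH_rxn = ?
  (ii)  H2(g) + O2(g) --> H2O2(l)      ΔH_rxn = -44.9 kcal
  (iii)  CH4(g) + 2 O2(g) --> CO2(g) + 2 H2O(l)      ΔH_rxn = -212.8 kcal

(i) × 2: contributes 2·x
(ii) reversed: +44.9 kcal
(iii) as written: -212.8 kcal
-214.7 = (+44.9) + (-212.8) + 2·x
x = (-214.7 − (-167.9)) / (2) = -23.4 kcal

ΔH_rxn = -23.4 kcal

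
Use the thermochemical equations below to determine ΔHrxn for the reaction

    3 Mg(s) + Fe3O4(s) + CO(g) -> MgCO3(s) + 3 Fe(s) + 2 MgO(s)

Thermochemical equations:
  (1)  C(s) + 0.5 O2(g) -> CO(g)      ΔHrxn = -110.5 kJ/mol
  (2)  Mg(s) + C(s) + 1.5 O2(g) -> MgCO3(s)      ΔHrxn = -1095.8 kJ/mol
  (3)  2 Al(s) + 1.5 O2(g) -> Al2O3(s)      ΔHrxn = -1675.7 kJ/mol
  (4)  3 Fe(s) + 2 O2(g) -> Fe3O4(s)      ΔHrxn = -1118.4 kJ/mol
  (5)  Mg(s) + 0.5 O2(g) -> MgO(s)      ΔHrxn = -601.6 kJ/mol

ΔHrxn = -1070.1 kJ/mol

(1) reversed (CO(g) must end up as a reactant): +110.5 kJ/mol
(2) as written (MgCO3(s) already on the product side): -1095.8 kJ/mol
(3): not needed (Al2O3(s) appears nowhere else).
(4) reversed (Fe3O4(s) must end up as a reactant): +1118.4 kJ/mol
(5) × 2 (scale by 2 for the 2 MgO(s)): (2)·(-601.6) = -1203.2 kJ/mol
Since enthalpy is a state function, ΔHrxn = (-1)·(-110.5) + (1)·(-1095.8) + (-1)·(-1118.4) + (2)·(-601.6) = -1070.1 kJ/mol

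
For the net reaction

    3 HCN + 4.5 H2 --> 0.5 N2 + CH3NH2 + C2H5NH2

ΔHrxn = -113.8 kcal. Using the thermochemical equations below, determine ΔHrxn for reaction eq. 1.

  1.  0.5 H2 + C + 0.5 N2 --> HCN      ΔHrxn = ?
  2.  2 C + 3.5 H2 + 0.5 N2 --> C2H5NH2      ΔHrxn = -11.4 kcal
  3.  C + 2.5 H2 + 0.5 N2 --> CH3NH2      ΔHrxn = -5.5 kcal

ΔHrxn = 32.3 kcal

eq. 1 reversed and × 3: contributes −3·x
eq. 2 as written: -11.4 kcal
eq. 3 as written: -5.5 kcal
-113.8 = (-11.4) + (-5.5) − 3·x
x = (-113.8 − (-16.9)) / (-3) = 32.3 kcal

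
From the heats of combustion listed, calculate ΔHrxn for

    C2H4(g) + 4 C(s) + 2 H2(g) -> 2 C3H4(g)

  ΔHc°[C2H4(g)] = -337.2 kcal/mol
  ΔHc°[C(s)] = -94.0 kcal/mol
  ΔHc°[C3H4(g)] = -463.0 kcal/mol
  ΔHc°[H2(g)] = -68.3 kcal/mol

Using ΔH = Σ nΔHc°(reactants) − Σ nΔHc°(products):
= [1·(-337.2) + 4·(-94.0) + 2·(-68.3)] − [2·(-463.0)]
= 76.2 kcal/mol

ΔHrxn = 76.2 kcal/mol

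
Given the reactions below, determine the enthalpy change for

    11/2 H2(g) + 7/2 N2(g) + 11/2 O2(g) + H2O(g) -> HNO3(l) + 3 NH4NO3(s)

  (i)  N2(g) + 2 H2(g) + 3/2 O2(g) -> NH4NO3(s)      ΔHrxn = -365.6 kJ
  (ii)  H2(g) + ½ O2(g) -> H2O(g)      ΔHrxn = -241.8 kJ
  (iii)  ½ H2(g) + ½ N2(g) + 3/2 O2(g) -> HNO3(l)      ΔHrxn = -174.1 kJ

(i) × 3 (scale by 3 for the 3 NH4NO3(s)): (3)·(-365.6) = -1096.8 kJ
(ii) reversed (reverse to put H2O(g) on the reactant side): +241.8 kJ
(iii) as written (HNO3(l) already on the product side): -174.1 kJ
ΔHrxn = (3)·(-365.6) + (-1)·(-241.8) + (1)·(-174.1) = -1029.1 kJ

ΔHrxn = -1029.1 kJ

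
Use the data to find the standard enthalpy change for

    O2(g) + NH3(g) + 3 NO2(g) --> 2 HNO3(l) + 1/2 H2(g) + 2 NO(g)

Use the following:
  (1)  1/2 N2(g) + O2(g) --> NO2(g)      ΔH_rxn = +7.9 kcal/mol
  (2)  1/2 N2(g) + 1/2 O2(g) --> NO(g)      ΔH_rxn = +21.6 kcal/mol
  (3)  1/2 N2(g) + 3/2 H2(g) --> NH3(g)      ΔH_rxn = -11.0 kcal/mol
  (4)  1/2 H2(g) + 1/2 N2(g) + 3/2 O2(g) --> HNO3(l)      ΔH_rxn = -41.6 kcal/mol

(1) reversed and × 3 (NO2(g) must end up as a reactant; scale by 3 for the 3 NO2(g)): (-3)·(+7.9) = -23.7 kcal/mol
(2) × 2 (×2 to match 2 NO(g) in the target): (2)·(+21.6) = +43.2 kcal/mol
(3) reversed (reverse to put NH3(g) on the reactant side): +11.0 kcal/mol
(4) × 2 (×2 to match 2 HNO3(l) in the target): (2)·(-41.6) = -83.2 kcal/mol
ΔH_rxn = (-23.7) + (+43.2) + (+11.0) + (-83.2) = -52.7 kcal/mol

ΔH_rxn = -52.7 kcal/mol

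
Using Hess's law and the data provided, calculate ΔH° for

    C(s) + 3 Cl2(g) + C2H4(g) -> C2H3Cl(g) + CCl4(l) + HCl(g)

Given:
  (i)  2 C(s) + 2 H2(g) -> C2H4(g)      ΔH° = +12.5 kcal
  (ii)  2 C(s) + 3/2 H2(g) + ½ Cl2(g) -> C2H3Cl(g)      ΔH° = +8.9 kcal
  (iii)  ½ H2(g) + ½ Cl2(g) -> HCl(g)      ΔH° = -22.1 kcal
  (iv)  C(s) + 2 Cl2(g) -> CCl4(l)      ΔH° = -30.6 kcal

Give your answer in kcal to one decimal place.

ΔH° = -56.3 kcal

(i) reversed: -12.5 kcal
(ii) as written: +8.9 kcal
(iii) as written: -22.1 kcal
(iv) as written: -30.6 kcal
Summing the manipulated equations, ΔH° = (-1)·(+12.5) + (1)·(+8.9) + (1)·(-22.1) + (1)·(-30.6) = -56.3 kcal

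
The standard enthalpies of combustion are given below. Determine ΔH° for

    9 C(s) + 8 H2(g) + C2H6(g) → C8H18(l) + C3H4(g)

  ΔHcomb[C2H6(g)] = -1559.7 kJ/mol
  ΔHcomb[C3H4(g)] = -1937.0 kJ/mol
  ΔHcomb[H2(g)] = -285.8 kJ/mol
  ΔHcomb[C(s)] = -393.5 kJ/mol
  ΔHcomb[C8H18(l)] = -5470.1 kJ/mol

With combustion enthalpies, reactants minus products:
= [9·(-393.5) + 8·(-285.8) + 1·(-1559.7)] − [1·(-5470.1) + 1·(-1937.0)]
= 19.5 kJ/mol

ΔH° = 19.5 kJ/mol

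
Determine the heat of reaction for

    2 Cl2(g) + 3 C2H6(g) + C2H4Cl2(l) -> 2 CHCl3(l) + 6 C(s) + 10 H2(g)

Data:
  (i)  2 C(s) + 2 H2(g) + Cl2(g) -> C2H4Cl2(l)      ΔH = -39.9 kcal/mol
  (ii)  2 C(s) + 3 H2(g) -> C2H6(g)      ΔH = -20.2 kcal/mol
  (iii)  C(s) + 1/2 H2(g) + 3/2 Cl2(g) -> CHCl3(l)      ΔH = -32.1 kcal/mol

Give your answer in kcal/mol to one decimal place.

(i) reversed: +39.9 kcal/mol
(ii) reversed and × 3: (-3)·(-20.2) = +60.6 kcal/mol
(iii) × 2: (2)·(-32.1) = -64.2 kcal/mol
By Hess's law, ΔH = (-1)·(-39.9) + (-3)·(-20.2) + (2)·(-32.1) = 36.3 kcal/mol

ΔH = 36.3 kcal/mol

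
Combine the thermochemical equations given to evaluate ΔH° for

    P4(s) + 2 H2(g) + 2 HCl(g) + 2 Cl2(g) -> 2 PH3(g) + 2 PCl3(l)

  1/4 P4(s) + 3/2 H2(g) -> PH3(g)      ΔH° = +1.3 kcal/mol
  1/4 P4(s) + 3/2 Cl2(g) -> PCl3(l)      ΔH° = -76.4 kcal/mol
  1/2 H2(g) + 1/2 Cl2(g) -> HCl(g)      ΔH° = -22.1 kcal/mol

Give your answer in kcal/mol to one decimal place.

ΔH° = -106.0 kcal/mol

equation 1 × 2 (scale by 2 for the 2 PH3(g)): (2)·(+1.3) = +2.6 kcal/mol
equation 2 × 2 (×2 to match 2 PCl3(l) in the target): (2)·(-76.4) = -152.8 kcal/mol
equation 3 reversed and × 2 (reverse to put HCl(g) on the reactant side; ×2 to match 2 HCl(g) in the target): (-2)·(-22.1) = +44.2 kcal/mol
Since enthalpy is a state function, ΔH° = (2)·(+1.3) + (2)·(-76.4) + (-2)·(-22.1) = -106.0 kcal/mol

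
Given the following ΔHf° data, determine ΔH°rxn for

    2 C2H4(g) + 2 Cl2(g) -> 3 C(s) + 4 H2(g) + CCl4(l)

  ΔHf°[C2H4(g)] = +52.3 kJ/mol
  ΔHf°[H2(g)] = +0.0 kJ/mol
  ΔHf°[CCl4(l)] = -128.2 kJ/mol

ΔH°rxn = Σ nΔHf°(products) − Σ nΔHf°(reactants).
Products: 3·(+0.0) + 4·(+0.0) + 1·(-128.2) = -128.2
Reactants: 2·(+52.3) + 2·(+0.0) = +104.6
ΔH°rxn = (-128.2) − (+104.6) = -232.8 kJ/mol

ΔH°rxn = -232.8 kJ/mol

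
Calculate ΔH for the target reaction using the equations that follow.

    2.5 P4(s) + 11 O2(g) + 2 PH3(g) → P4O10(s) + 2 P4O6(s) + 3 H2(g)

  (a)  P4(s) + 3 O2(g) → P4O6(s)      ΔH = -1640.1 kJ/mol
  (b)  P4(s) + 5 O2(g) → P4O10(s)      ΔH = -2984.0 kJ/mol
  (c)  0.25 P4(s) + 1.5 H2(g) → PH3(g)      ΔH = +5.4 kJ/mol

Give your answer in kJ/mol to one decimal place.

ΔH = -6275.0 kJ/mol

(a) × 2 (×2 to match 2 P4O6(s) in the target): (2)·(-1640.1) = -3280.2 kJ/mol
(b) as written (P4O10(s) already on the product side): -2984.0 kJ/mol
(c) reversed and × 2 (PH3(g) must end up as a reactant; ×2 to match 2 PH3(g) in the target): (-2)·(+5.4) = -10.8 kJ/mol
Since enthalpy is a state function, ΔH = (2)·(-1640.1) + (1)·(-2984.0) + (-2)·(+5.4) = -6275.0 kJ/mol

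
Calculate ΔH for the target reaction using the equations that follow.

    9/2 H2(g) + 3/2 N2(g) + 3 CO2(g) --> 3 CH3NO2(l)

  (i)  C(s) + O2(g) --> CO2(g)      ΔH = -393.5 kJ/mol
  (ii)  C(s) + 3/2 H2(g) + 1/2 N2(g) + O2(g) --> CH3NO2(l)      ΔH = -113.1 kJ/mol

(i) reversed and × 3 (CO2(g) must end up as a reactant; ×3 to match 3 CO2(g) in the target): (-3)·(-393.5) = +1180.5 kJ/mol
(ii) × 3 (×3 to match 3 CH3NO2(l) in the target): (3)·(-113.1) = -339.3 kJ/mol
Since enthalpy is a state function, ΔH = (+1180.5) + (-339.3) = 841.2 kJ/mol

ΔH = 841.2 kJ/mol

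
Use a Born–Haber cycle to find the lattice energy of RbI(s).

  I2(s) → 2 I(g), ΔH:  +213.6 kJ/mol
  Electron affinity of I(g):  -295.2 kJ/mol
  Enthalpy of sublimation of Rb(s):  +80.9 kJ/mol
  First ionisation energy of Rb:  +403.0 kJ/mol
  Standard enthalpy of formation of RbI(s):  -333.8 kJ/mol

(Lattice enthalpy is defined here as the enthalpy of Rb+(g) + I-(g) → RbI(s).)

U = -629.3 kJ/mol

ΔHf° = 1·ΔHsub + 1·(ΣIE) + 1/2·D(I2) + 1·EA + U
-333.8 = 1·(+80.9) + 1·(+403.0) + 1/2·(+213.6) + 1·(-295.2) + U
U = -333.8 − (+295.5) = -629.3 kJ/mol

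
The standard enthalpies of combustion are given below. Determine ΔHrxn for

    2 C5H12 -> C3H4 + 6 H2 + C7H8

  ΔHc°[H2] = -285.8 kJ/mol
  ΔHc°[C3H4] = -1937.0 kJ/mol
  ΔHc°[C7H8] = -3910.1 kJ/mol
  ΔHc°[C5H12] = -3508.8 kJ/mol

Using ΔH = Σ nΔHc°(reactants) − Σ nΔHc°(products):
= [2·(-3508.8)] − [1·(-1937.0) + 6·(-285.8) + 1·(-3910.1)]
= 544.3 kJ/mol

ΔHrxn = 544.3 kJ/mol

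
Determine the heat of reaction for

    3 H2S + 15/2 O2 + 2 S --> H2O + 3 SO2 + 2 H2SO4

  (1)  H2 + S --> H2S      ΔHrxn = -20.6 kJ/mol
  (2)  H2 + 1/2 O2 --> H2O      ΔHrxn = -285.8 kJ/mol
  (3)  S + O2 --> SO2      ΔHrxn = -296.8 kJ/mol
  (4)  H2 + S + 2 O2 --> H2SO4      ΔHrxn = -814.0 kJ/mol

(1) reversed and × 3 (H2S must end up as a reactant; scale by 3 for the 3 H2S): (-3)·(-20.6) = +61.8 kJ/mol
(2) as written (H2O already on the product side): -285.8 kJ/mol
(3) × 3 (scale by 3 for the 3 SO2): (3)·(-296.8) = -890.4 kJ/mol
(4) × 2 (×2 to match 2 H2SO4 in the target): (2)·(-814.0) = -1628.0 kJ/mol
ΔHrxn = (-3)·(-20.6) + (1)·(-285.8) + (3)·(-296.8) + (2)·(-814.0) = -2742.4 kJ/mol

ΔHrxn = -2742.4 kJ/mol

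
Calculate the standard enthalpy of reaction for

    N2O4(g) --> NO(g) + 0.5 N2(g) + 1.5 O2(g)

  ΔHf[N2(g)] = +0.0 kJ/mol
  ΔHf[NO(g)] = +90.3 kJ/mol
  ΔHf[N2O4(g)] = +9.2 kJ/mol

ΔH° = 81.1 kJ/mol

Products: 1·(+90.3) + 1/2·(+0.0) + 3/2·(+0.0) = +90.3
Reactants: 1·(+9.2) = +9.2
ΔH° = (+90.3) − (+9.2) = 81.1 kJ/mol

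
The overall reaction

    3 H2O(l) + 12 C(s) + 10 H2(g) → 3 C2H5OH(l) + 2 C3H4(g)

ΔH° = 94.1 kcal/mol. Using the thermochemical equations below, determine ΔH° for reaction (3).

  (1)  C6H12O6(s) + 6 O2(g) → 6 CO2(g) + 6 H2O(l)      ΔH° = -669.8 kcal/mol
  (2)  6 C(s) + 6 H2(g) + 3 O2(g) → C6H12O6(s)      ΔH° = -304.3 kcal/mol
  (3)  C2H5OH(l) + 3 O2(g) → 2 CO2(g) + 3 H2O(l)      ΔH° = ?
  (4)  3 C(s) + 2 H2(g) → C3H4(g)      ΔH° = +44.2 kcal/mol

ΔH° = -326.6 kcal/mol

(1) as written: -669.8 kcal/mol
(2) as written: -304.3 kcal/mol
(3) reversed and × 3 (reverse to put C2H5OH(l) on the product side; scale by 3 for the 3 C2H5OH(l)): contributes −3·x
(4) × 2 (×2 to match 2 C3H4(g) in the target): (2)·(+44.2) = +88.4 kcal/mol
+94.1 = (-669.8) + (-304.3) + (+88.4) − 3·x
x = (+94.1 − (-885.7)) / (-3) = -326.6 kcal/mol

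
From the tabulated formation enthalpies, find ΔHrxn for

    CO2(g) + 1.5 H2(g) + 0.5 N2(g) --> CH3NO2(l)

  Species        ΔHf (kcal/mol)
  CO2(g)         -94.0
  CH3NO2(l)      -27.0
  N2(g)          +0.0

Products: 1·(-27.0) = -27.0
Reactants: 1·(-94.0) + 3/2·(+0.0) + 1/2·(+0.0) = -94.0
ΔHrxn = (-27.0) − (-94.0) = 67.0 kcal/mol

ΔHrxn = 67.0 kcal/mol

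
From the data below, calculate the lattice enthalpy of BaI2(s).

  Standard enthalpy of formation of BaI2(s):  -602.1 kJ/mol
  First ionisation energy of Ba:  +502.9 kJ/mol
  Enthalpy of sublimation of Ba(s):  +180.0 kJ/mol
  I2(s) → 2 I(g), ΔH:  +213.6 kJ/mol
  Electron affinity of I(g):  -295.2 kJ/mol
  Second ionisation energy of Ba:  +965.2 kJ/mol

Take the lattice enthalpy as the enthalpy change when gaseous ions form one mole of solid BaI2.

ΔHf° = 1·ΔHsub + 1·(ΣIE) + 1·D(I2) + 2·EA + U
-602.1 = 1·(+180.0) + 1·(+1468.1) + 1·(+213.6) + 2·(-295.2) + U
U = -602.1 − (+1271.3) = -1873.4 kJ/mol

U = -1873.4 kJ/mol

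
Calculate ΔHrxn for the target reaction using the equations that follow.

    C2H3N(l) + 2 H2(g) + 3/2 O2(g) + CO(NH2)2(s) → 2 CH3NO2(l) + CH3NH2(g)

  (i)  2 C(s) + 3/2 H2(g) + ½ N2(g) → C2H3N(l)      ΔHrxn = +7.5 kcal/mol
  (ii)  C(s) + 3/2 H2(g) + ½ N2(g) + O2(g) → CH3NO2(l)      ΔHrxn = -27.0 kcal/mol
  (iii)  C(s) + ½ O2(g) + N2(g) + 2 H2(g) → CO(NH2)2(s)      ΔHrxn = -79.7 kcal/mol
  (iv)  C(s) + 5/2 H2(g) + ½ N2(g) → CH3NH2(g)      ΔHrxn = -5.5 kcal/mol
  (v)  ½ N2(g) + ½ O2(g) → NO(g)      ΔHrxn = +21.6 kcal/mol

(i) reversed (reverse to put C2H3N(l) on the reactant side): -7.5 kcal/mol
(ii) × 2 (×2 to match 2 CH3NO2(l) in the target): (2)·(-27.0) = -54.0 kcal/mol
(iii) reversed (CO(NH2)2(s) must end up as a reactant): +79.7 kcal/mol
(iv) as written (CH3NH2(g) already on the product side): -5.5 kcal/mol
(v): not needed (NO(g) appears nowhere else).
Summing the manipulated equations, ΔHrxn = (-1)·(+7.5) + (2)·(-27.0) + (-1)·(-79.7) + (1)·(-5.5) = 12.7 kcal/mol

ΔHrxn = 12.7 kcal/mol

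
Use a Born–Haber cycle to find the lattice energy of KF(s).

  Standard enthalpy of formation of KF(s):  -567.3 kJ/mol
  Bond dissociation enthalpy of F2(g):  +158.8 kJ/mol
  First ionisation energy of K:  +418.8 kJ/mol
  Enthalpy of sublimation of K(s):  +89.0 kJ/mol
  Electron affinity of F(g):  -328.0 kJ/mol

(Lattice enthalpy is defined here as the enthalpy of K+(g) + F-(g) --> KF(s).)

U = -826.5 kJ/mol

ΔHf° = 1·ΔHsub + 1·(ΣIE) + 1/2·D(F2) + 1·EA + U
-567.3 = 1·(+89.0) + 1·(+418.8) + 1/2·(+158.8) + 1·(-328.0) + U
U = -567.3 − (+259.2) = -826.5 kJ/mol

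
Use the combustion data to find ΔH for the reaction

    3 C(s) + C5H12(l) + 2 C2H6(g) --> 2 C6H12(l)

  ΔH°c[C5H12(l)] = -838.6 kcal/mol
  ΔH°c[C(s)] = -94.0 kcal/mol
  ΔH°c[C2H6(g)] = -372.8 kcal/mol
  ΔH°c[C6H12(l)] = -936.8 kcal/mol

ΔH = 7.4 kcal/mol

Using ΔH = Σ nΔHc°(reactants) − Σ nΔHc°(products):
= [3·(-94.0) + 1·(-838.6) + 2·(-372.8)] − [2·(-936.8)]
= 7.4 kcal/mol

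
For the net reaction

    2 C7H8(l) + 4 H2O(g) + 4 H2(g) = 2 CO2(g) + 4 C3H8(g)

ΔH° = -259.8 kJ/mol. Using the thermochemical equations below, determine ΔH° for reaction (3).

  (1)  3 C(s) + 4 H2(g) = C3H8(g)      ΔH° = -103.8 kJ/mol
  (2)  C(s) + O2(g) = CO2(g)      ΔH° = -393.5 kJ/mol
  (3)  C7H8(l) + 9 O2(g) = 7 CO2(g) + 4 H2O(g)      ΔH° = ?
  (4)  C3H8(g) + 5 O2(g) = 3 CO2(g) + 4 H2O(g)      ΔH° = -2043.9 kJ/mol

(1) as written: -103.8 kJ/mol
(2) reversed and × 3: (-3)·(-393.5) = +1180.5 kJ/mol
(3) × 2: contributes 2·x
(4) reversed and × 3: (-3)·(-2043.9) = +6131.7 kJ/mol
-259.8 = (-103.8) + (+1180.5) + (+6131.7) + 2·x
x = (-259.8 − (+7208.4)) / (2) = -3734.1 kJ/mol

ΔH° = -3734.1 kJ/mol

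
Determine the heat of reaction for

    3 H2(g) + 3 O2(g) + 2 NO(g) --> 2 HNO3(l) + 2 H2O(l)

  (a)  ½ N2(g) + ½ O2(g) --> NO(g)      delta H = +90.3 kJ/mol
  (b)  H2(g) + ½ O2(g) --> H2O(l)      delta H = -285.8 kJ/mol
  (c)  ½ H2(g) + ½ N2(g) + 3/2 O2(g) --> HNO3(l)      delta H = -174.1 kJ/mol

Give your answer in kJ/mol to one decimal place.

delta H = -1100.4 kJ/mol

(a) reversed and × 2: (-2)·(+90.3) = -180.6 kJ/mol
(b) × 2: (2)·(-285.8) = -571.6 kJ/mol
(c) × 2: (2)·(-174.1) = -348.2 kJ/mol
By Hess's law, delta H = (-180.6) + (-571.6) + (-348.2) = -1100.4 kJ/mol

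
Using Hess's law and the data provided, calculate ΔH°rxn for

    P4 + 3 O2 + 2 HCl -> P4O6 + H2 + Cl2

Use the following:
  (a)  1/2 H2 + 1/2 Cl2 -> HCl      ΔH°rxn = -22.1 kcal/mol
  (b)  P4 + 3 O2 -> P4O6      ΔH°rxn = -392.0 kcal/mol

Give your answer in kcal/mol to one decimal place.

(a) reversed and × 2 (HCl must end up as a reactant; scale by 2 for the 2 HCl): (-2)·(-22.1) = +44.2 kcal/mol
(b) as written (P4O6 already on the product side): -392.0 kcal/mol
ΔH°rxn = (-2)·(-22.1) + (1)·(-392.0) = -347.8 kcal/mol

ΔH°rxn = -347.8 kcal/mol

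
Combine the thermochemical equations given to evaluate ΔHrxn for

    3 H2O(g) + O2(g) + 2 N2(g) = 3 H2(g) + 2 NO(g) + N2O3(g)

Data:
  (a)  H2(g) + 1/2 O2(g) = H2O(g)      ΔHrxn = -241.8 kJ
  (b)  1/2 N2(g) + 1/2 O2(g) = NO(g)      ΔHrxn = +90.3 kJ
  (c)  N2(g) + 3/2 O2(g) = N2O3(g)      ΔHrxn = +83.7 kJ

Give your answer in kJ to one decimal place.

(a) reversed and × 3: (-3)·(-241.8) = +725.4 kJ
(b) × 2: (2)·(+90.3) = +180.6 kJ
(c) as written: +83.7 kJ
By Hess's law, ΔHrxn = (+725.4) + (+180.6) + (+83.7) = 989.7 kJ

ΔHrxn = 989.7 kJ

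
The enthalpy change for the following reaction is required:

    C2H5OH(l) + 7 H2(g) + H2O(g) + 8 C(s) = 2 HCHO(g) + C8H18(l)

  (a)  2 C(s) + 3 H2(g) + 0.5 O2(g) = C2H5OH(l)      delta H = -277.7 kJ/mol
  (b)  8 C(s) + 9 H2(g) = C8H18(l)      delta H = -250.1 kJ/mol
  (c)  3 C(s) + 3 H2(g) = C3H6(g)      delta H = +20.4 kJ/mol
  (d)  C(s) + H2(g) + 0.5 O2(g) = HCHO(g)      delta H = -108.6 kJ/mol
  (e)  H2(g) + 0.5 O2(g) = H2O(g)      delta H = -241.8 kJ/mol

delta H = 52.2 kJ/mol

(a) reversed (C2H5OH(l) must end up as a reactant): +277.7 kJ/mol
(b) as written (C8H18(l) already on the product side): -250.1 kJ/mol
(c): not needed (C3H6(g) appears nowhere else).
(d) × 2 (×2 to match 2 HCHO(g) in the target): (2)·(-108.6) = -217.2 kJ/mol
(e) reversed (H2O(g) must end up as a reactant): +241.8 kJ/mol
By Hess's law, delta H = (-1)·(-277.7) + (1)·(-250.1) + (2)·(-108.6) + (-1)·(-241.8) = 52.2 kJ/mol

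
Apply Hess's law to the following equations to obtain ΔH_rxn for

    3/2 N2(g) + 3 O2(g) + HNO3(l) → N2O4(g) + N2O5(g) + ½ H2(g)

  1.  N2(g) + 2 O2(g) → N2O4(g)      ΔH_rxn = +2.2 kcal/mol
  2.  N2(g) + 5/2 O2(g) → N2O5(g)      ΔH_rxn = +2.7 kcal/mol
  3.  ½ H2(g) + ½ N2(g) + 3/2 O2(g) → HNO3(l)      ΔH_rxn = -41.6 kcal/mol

eq. 1 as written (N2O4(g) already on the product side): +2.2 kcal/mol
eq. 2 as written (N2O5(g) already on the product side): +2.7 kcal/mol
eq. 3 reversed (reverse to put HNO3(l) on the reactant side): +41.6 kcal/mol
By Hess's law, ΔH_rxn = (1)·(+2.2) + (1)·(+2.7) + (-1)·(-41.6) = 46.5 kcal/mol

ΔH_rxn = 46.5 kcal/mol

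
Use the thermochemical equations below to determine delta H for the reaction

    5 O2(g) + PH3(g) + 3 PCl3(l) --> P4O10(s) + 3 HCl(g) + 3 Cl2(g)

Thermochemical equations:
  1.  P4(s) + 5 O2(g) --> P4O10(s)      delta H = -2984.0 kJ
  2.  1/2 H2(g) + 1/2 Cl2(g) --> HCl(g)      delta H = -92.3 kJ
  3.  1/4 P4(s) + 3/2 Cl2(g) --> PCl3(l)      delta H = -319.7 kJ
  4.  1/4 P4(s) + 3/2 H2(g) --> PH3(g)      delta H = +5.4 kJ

delta H = -2307.2 kJ

eq. 1 as written (P4O10(s) already on the product side): -2984.0 kJ
eq. 2 × 3 (scale by 3 for the 3 HCl(g)): (3)·(-92.3) = -276.9 kJ
eq. 3 reversed and × 3 (reverse to put PCl3(l) on the reactant side; ×3 to match 3 PCl3(l) in the target): (-3)·(-319.7) = +959.1 kJ
eq. 4 reversed (reverse to put PH3(g) on the reactant side): -5.4 kJ
Since enthalpy is a state function, delta H = (1)·(-2984.0) + (3)·(-92.3) + (-3)·(-319.7) + (-1)·(+5.4) = -2307.2 kJ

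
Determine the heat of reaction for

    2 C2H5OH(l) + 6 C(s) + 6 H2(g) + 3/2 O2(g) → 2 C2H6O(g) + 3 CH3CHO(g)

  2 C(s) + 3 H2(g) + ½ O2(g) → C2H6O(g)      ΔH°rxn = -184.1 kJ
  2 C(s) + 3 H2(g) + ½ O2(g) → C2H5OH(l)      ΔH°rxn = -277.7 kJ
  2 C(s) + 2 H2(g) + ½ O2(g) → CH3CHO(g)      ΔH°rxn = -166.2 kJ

ΔH°rxn = -311.4 kJ

equation 1 × 2: (2)·(-184.1) = -368.2 kJ
equation 2 reversed and × 2: (-2)·(-277.7) = +555.4 kJ
equation 3 × 3: (3)·(-166.2) = -498.6 kJ
Summing the manipulated equations, ΔH°rxn = (-368.2) + (+555.4) + (-498.6) = -311.4 kJ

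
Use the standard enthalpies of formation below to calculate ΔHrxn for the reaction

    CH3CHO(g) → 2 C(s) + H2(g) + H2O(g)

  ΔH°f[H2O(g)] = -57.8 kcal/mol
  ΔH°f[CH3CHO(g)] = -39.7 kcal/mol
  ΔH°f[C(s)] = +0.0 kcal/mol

ΔHrxn = -18.1 kcal/mol

Products: 2·(+0.0) + 1·(+0.0) + 1·(-57.8) = -57.8
Reactants: 1·(-39.7) = -39.7
ΔHrxn = (-57.8) − (-39.7) = -18.1 kcal/mol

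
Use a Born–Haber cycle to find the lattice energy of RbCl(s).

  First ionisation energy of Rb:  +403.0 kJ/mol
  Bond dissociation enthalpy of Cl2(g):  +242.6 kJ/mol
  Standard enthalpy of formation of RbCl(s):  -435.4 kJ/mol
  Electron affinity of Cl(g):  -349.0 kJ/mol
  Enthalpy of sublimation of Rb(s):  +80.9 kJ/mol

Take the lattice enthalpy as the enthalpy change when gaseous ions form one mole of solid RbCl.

ΔHf° = 1·ΔHsub + 1·(ΣIE) + 1/2·D(Cl2) + 1·EA + U
-435.4 = 1·(+80.9) + 1·(+403.0) + 1/2·(+242.6) + 1·(-349.0) + U
U = -435.4 − (+256.2) = -691.6 kJ/mol

U = -691.6 kJ/mol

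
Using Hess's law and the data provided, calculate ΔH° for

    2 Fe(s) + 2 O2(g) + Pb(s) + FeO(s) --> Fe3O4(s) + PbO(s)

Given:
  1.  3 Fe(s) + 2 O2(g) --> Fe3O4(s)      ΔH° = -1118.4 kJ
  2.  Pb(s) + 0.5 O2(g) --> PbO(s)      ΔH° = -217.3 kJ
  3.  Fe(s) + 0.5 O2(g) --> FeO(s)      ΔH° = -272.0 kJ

ΔH° = -1063.7 kJ

eq. 1 as written (Fe3O4(s) already on the product side): -1118.4 kJ
eq. 2 as written (PbO(s) already on the product side): -217.3 kJ
eq. 3 reversed (FeO(s) must end up as a reactant): +272.0 kJ
Combining the equations, ΔH° = (1)·(-1118.4) + (1)·(-217.3) + (-1)·(-272.0) = -1063.7 kJ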